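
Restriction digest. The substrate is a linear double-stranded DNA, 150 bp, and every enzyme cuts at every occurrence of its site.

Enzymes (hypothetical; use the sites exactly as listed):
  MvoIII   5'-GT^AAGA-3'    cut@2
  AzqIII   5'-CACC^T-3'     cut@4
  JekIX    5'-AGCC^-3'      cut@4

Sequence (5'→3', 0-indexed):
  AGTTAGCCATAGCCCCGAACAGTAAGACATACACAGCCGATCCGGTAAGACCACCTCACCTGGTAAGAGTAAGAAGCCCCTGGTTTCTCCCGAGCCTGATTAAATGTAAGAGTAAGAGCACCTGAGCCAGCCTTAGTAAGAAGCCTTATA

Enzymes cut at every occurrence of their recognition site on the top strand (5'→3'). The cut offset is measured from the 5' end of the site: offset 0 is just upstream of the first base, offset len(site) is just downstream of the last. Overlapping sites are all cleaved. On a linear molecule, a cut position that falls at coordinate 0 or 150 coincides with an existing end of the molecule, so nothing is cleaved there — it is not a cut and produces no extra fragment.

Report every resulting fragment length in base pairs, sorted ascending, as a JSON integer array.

Site scan:
  MvoIII (GTAAGA, off=2): starts [21, 44, 62, 68, 105, 111, 135] → cuts [23, 46, 64, 70, 107, 113, 137]
  AzqIII (CACCT, off=4): starts [51, 56, 118] → cuts [55, 60, 122]
  JekIX (AGCC, off=4): starts [4, 10, 34, 74, 92, 124, 128, 141] → cuts [8, 14, 38, 78, 96, 128, 132, 145]

Pooled cuts: [8, 14, 23, 38, 46, 55, 60, 64, 70, 78, 96, 107, 113, 122, 128, 132, 137, 145]

Fragment lengths:
  [0,8): 8 bp
  [8,14): 6 bp
  [14,23): 9 bp
  [23,38): 15 bp
  [38,46): 8 bp
  [46,55): 9 bp
  [55,60): 5 bp
  [60,64): 4 bp
  [64,70): 6 bp
  [70,78): 8 bp
  [78,96): 18 bp
  [96,107): 11 bp
  [107,113): 6 bp
  [113,122): 9 bp
  [122,128): 6 bp
  [128,132): 4 bp
  [132,137): 5 bp
  [137,145): 8 bp
  [145,150): 5 bp

[4,4,5,5,5,6,6,6,6,8,8,8,8,9,9,9,11,15,18]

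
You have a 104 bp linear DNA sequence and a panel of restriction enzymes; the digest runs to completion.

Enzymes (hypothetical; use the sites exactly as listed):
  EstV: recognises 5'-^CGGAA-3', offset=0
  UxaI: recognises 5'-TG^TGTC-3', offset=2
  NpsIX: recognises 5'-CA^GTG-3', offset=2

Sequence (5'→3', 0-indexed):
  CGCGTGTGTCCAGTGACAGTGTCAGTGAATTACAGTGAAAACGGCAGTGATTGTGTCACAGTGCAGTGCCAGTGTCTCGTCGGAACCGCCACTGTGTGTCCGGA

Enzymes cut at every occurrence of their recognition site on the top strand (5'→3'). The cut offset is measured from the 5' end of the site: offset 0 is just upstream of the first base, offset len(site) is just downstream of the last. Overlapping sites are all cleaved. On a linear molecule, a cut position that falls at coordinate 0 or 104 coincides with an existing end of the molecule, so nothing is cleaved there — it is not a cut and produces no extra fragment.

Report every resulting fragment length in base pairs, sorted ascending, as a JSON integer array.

Scan for sites:
  EstV CGGAA/0: at [80] ⇒ [80]
  UxaI TGTGTC/2: at [4, 51, 94] ⇒ [6, 53, 96]
  NpsIX CAGTG/2: at [10, 16, 22, 32, 44, 58, 63, 69] ⇒ [12, 18, 24, 34, 46, 60, 65, 71]

All cut coordinates (distinct, sorted): [6, 12, 18, 24, 34, 46, 53, 60, 65, 71, 80, 96]

Fragments:
  [0,6): 6 bp
  [6,12): 6 bp
  [12,18): 6 bp
  [18,24): 6 bp
  [24,34): 10 bp
  [34,46): 12 bp
  [46,53): 7 bp
  [53,60): 7 bp
  [60,65): 5 bp
  [65,71): 6 bp
  [71,80): 9 bp
  [80,96): 16 bp
  [96,104): 8 bp

[5,6,6,6,6,6,7,7,8,9,10,12,16]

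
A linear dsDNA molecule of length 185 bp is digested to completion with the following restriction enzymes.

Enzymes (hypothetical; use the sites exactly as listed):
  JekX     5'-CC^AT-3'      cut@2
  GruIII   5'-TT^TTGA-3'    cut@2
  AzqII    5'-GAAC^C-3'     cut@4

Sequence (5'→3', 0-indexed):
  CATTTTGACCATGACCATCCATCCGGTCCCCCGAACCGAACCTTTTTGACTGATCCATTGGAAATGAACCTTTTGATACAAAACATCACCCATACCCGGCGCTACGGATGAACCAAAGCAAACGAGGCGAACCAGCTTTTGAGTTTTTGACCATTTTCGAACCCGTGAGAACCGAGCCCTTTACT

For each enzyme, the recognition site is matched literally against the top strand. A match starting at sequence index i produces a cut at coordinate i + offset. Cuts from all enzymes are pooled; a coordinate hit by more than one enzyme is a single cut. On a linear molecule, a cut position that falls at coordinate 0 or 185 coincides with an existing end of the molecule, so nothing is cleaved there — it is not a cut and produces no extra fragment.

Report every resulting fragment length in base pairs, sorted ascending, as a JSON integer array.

[3,4,4,4,5,6,6,6,6,8,10,10,11,13,13,16,19,19,22]

Site scan:
  JekX (CCAT, off=2): starts [8, 14, 18, 54, 89, 150] → cuts [10, 16, 20, 56, 91, 152]
  GruIII (TTTTGA, off=2): starts [2, 43, 70, 136, 144] → cuts [4, 45, 72, 138, 146]
  AzqII (GAACC, off=4): starts [32, 37, 65, 109, 128, 158, 168] → cuts [36, 41, 69, 113, 132, 162, 172]

All cut coordinates (distinct, sorted): [4, 10, 16, 20, 36, 41, 45, 56, 69, 72, 91, 113, 132, 138, 146, 152, 162, 172]

Fragment lengths:
  [0,4): 4 bp
  [4,10): 6 bp
  [10,16): 6 bp
  [16,20): 4 bp
  [20,36): 16 bp
  [36,41): 5 bp
  [41,45): 4 bp
  [45,56): 11 bp
  [56,69): 13 bp
  [69,72): 3 bp
  [72,91): 19 bp
  [91,113): 22 bp
  [113,132): 19 bp
  [132,138): 6 bp
  [138,146): 8 bp
  [146,152): 6 bp
  [152,162): 10 bp
  [162,172): 10 bp
  [172,185): 13 bp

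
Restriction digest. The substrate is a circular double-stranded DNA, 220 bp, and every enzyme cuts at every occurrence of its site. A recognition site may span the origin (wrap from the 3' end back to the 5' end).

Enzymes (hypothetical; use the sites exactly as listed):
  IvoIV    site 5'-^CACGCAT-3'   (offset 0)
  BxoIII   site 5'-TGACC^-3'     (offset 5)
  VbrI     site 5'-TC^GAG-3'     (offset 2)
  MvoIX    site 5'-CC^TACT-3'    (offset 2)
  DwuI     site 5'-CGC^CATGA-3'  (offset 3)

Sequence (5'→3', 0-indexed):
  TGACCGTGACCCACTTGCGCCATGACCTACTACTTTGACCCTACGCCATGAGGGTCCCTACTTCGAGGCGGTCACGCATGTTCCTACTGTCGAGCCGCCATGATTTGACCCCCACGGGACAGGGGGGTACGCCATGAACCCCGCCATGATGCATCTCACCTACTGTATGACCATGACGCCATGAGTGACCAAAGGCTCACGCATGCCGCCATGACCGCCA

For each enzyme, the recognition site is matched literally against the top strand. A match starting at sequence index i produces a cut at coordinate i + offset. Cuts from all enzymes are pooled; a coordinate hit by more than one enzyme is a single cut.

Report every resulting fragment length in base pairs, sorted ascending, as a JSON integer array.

Scan for sites:
  IvoIV (CACGCAT, off=0): starts [72, 197] → cuts [72, 197]
  BxoIII (TGACC, off=5): starts [0, 6, 22, 35, 105, 167, 185, 211] → cuts [5, 11, 27, 40, 110, 172, 190, 216]
  VbrI (TCGAG, off=2): starts [62, 89] → cuts [64, 91]
  MvoIX (CCTACT, off=2): starts [25, 56, 82, 158] → cuts [27, 58, 84, 160]
  DwuI (CGCCATGA, off=3): starts [17, 43, 95, 129, 141, 176, 206, 215] → cuts [20, 46, 98, 132, 144, 179, 209, 218]

Pooled cuts: [5, 11, 20, 27, 40, 46, 58, 64, 72, 84, 91, 98, 110, 132, 144, 160, 172, 179, 190, 197, 209, 216, 218]

Fragment lengths:
  5→11: 6 bp
  11→20: 9 bp
  20→27: 7 bp
  27→40: 13 bp
  40→46: 6 bp
  46→58: 12 bp
  58→64: 6 bp
  64→72: 8 bp
  72→84: 12 bp
  84→91: 7 bp
  91→98: 7 bp
  98→110: 12 bp
  110→132: 22 bp
  132→144: 12 bp
  144→160: 16 bp
  160→172: 12 bp
  172→179: 7 bp
  179→190: 11 bp
  190→197: 7 bp
  197→209: 12 bp
  209→216: 7 bp
  216→218: 2 bp
  218→5 (wrap): 220-218+5 = 7 bp

[2,6,6,6,7,7,7,7,7,7,7,8,9,11,12,12,12,12,12,12,13,16,22]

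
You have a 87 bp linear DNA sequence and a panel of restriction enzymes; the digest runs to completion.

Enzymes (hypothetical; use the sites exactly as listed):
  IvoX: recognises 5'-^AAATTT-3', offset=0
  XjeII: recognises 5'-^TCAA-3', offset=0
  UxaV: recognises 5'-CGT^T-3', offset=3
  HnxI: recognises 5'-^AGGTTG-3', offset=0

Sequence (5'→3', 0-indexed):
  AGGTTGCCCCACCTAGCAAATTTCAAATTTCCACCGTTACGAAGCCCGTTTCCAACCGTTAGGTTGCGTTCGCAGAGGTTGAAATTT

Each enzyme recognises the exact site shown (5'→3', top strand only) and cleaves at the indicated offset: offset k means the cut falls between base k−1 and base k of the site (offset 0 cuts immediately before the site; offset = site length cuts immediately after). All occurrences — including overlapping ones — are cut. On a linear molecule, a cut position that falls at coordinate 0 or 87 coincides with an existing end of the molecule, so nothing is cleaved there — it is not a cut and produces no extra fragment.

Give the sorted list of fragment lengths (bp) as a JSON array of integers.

Scan for sites:
  IvoX (AAATTT, off=0): starts [17, 24, 81] → cuts [17, 24, 81]
  XjeII (TCAA, off=0): starts [22] → cuts [22]
  UxaV (CGTT, off=3): starts [34, 46, 56, 66] → cuts [37, 49, 59, 69]
  HnxI (AGGTTG, off=0): starts [0, 60, 75] → cuts [60, 75] (position 0 is a terminus of the linear molecule — no cut)

Pooled cuts: [17, 22, 24, 37, 49, 59, 60, 69, 75, 81]

Fragments:
  [0,17): 17 bp
  [17,22): 5 bp
  [22,24): 2 bp
  [24,37): 13 bp
  [37,49): 12 bp
  [49,59): 10 bp
  [59,60): 1 bp
  [60,69): 9 bp
  [69,75): 6 bp
  [75,81): 6 bp
  [81,87): 6 bp

[1,2,5,6,6,6,9,10,12,13,17]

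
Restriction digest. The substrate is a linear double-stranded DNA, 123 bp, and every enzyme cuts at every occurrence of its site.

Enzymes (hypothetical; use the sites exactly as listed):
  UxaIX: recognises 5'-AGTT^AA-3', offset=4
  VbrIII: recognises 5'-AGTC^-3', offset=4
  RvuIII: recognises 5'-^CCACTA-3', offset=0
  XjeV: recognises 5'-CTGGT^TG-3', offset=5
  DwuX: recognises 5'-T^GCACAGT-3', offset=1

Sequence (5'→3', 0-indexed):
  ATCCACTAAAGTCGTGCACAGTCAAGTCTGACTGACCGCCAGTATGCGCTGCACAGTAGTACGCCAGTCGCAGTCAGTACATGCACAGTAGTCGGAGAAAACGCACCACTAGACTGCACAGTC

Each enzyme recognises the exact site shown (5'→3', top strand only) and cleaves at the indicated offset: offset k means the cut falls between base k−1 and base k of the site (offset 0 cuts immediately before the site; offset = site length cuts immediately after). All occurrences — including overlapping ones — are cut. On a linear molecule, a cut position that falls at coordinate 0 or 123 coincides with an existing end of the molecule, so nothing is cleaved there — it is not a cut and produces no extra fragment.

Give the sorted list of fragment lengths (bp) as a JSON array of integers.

[2,2,5,6,7,8,8,10,11,11,12,19,22]

Per-enzyme occurrences:
  UxaIX (AGTTAA, off=4): no sites
  VbrIII AGTC/4: at [9, 19, 24, 65, 71, 89, 119] ⇒ [13, 23, 28, 69, 75, 93] (position 123 is a terminus of the linear molecule — no cut)
  RvuIII CCACTA/0: at [2, 105] ⇒ [2, 105]
  XjeV (CTGGTTG, off=5): no sites
  DwuX TGCACAGT/1: at [14, 49, 81, 114] ⇒ [15, 50, 82, 115]

Pooled cuts: [2, 13, 15, 23, 28, 50, 69, 75, 82, 93, 105, 115]

Fragments:
  [0,2): 2 bp
  [2,13): 11 bp
  [13,15): 2 bp
  [15,23): 8 bp
  [23,28): 5 bp
  [28,50): 22 bp
  [50,69): 19 bp
  [69,75): 6 bp
  [75,82): 7 bp
  [82,93): 11 bp
  [93,105): 12 bp
  [105,115): 10 bp
  [115,123): 8 bp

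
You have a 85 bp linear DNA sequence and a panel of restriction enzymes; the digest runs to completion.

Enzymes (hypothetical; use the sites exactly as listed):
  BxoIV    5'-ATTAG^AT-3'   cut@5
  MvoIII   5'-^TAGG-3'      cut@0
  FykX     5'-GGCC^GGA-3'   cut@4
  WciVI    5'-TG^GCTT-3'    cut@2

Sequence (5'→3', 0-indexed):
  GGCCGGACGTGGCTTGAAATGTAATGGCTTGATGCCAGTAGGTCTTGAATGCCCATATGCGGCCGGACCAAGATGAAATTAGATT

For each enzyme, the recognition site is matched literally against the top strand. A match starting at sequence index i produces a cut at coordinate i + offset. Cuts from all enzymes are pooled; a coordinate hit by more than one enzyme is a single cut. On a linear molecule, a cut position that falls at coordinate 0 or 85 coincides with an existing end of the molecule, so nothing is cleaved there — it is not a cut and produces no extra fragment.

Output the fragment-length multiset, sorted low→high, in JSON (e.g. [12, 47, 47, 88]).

Site scan:
  BxoIV (ATTAGAT, off=5): starts [77] → cuts [82]
  MvoIII (TAGG, off=0): starts [38] → cuts [38]
  FykX (GGCCGGA, off=4): starts [0, 60] → cuts [4, 64]
  WciVI (TGGCTT, off=2): starts [9, 24] → cuts [11, 26]

All cut coordinates (distinct, sorted): [4, 11, 26, 38, 64, 82]

Fragments:
  [0,4): 4 bp
  [4,11): 7 bp
  [11,26): 15 bp
  [26,38): 12 bp
  [38,64): 26 bp
  [64,82): 18 bp
  [82,85): 3 bp

[3,4,7,12,15,18,26]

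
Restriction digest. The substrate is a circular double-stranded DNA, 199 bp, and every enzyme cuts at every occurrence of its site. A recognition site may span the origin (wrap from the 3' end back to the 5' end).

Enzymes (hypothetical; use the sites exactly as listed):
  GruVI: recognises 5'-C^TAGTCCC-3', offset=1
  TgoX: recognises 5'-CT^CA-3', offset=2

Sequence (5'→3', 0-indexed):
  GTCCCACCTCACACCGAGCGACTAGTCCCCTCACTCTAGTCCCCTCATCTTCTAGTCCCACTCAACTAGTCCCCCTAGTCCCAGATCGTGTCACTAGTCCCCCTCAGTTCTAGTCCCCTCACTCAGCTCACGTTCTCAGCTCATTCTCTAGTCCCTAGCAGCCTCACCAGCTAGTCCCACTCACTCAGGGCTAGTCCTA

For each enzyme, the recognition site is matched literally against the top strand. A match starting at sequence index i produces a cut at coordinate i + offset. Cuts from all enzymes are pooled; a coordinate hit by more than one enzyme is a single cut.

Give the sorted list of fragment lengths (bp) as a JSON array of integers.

[4,4,4,5,5,5,6,7,7,7,8,9,9,9,9,10,10,10,11,12,13,16,19]

Per-enzyme occurrences:
  GruVI (CTAGTCCC, off=1): starts [21, 35, 51, 65, 74, 93, 109, 147, 170, 196] → cuts [22, 36, 52, 66, 75, 94, 110, 148, 171, 197]
  TgoX (CTCA, off=2): starts [7, 29, 43, 60, 102, 117, 121, 126, 134, 139, 162, 179, 183] → cuts [9, 31, 45, 62, 104, 119, 123, 128, 136, 141, 164, 181, 185]

Pooled cuts: [9, 22, 31, 36, 45, 52, 62, 66, 75, 94, 104, 110, 119, 123, 128, 136, 141, 148, 164, 171, 181, 185, 197]

Fragment lengths:
  9→22: 13 bp
  22→31: 9 bp
  31→36: 5 bp
  36→45: 9 bp
  45→52: 7 bp
  52→62: 10 bp
  62→66: 4 bp
  66→75: 9 bp
  75→94: 19 bp
  94→104: 10 bp
  104→110: 6 bp
  110→119: 9 bp
  119→123: 4 bp
  123→128: 5 bp
  128→136: 8 bp
  136→141: 5 bp
  141→148: 7 bp
  148→164: 16 bp
  164→171: 7 bp
  171→181: 10 bp
  181→185: 4 bp
  185→197: 12 bp
  197→9 (wrap): 199-197+9 = 11 bp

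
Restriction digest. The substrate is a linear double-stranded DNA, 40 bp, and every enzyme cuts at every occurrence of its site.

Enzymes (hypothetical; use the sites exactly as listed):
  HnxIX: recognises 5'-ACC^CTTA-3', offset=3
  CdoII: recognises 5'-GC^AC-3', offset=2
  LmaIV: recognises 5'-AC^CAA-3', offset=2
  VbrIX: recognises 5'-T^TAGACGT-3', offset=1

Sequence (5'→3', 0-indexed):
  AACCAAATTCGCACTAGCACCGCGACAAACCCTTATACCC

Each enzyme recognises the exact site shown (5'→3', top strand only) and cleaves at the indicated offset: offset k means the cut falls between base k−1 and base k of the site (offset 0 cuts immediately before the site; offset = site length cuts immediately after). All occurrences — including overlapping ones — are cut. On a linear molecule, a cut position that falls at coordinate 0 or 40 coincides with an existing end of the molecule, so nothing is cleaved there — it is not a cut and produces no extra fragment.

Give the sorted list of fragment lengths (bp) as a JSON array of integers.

Scan for sites:
  HnxIX ACCCTTA/3: at [28] ⇒ [31]
  CdoII GCAC/2: at [10, 16] ⇒ [12, 18]
  LmaIV ACCAA/2: at [1] ⇒ [3]
  VbrIX (TTAGACGT, off=1): no sites

Pooled cuts: [3, 12, 18, 31]

Fragments:
  [0,3): 3 bp
  [3,12): 9 bp
  [12,18): 6 bp
  [18,31): 13 bp
  [31,40): 9 bp

[3,6,9,9,13]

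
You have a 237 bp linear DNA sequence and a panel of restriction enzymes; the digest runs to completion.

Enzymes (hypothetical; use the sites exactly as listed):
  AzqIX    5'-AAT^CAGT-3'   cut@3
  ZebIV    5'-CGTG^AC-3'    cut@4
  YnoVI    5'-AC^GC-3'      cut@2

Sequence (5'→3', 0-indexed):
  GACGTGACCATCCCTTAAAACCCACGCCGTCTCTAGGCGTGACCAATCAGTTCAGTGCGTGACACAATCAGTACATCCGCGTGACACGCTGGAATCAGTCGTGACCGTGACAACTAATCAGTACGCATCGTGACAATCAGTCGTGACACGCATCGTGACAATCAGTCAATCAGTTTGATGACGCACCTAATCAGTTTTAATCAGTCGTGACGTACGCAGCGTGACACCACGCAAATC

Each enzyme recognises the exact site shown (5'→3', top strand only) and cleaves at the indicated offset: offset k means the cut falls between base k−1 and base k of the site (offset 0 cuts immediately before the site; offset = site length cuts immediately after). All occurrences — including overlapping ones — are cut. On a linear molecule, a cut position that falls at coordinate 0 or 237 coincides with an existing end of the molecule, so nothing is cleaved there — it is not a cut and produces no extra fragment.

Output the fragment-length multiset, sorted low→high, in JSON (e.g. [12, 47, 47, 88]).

Scan for sites:
  AzqIX AATCAGT/3: at [44, 65, 92, 115, 134, 159, 167, 188, 198] ⇒ [47, 68, 95, 118, 137, 162, 170, 191, 201]
  ZebIV CGTGAC/4: at [2, 37, 57, 79, 99, 105, 128, 141, 153, 205, 219] ⇒ [6, 41, 61, 83, 103, 109, 132, 145, 157, 209, 223]
  YnoVI ACGC/2: at [23, 85, 122, 147, 180, 213, 228] ⇒ [25, 87, 124, 149, 182, 215, 230]

All cut coordinates (distinct, sorted): [6, 25, 41, 47, 61, 68, 83, 87, 95, 103, 109, 118, 124, 132, 137, 145, 149, 157, 162, 170, 182, 191, 201, 209, 215, 223, 230]

Fragment lengths:
  [0,6): 6 bp
  [6,25): 19 bp
  [25,41): 16 bp
  [41,47): 6 bp
  [47,61): 14 bp
  [61,68): 7 bp
  [68,83): 15 bp
  [83,87): 4 bp
  [87,95): 8 bp
  [95,103): 8 bp
  [103,109): 6 bp
  [109,118): 9 bp
  [118,124): 6 bp
  [124,132): 8 bp
  [132,137): 5 bp
  [137,145): 8 bp
  [145,149): 4 bp
  [149,157): 8 bp
  [157,162): 5 bp
  [162,170): 8 bp
  [170,182): 12 bp
  [182,191): 9 bp
  [191,201): 10 bp
  [201,209): 8 bp
  [209,215): 6 bp
  [215,223): 8 bp
  [223,230): 7 bp
  [230,237): 7 bp

[4,4,5,5,6,6,6,6,6,7,7,7,8,8,8,8,8,8,8,8,9,9,10,12,14,15,16,19]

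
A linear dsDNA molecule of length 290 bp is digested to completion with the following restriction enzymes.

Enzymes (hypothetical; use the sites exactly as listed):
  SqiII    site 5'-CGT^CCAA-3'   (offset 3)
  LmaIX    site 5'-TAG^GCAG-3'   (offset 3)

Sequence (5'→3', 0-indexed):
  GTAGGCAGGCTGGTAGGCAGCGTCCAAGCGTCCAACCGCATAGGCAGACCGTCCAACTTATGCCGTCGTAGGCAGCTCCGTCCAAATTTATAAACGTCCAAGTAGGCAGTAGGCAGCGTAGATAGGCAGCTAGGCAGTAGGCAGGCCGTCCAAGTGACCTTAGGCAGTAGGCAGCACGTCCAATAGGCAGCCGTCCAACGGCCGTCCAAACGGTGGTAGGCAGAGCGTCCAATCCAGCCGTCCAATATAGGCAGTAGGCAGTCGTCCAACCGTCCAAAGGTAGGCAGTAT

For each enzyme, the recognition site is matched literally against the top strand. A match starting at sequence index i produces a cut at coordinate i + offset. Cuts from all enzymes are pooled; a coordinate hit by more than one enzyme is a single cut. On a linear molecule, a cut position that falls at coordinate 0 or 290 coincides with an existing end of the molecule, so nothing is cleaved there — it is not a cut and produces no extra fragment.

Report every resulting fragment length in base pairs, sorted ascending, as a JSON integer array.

[4,7,7,7,7,7,7,7,8,8,8,8,8,8,9,9,9,9,9,10,10,11,12,12,13,13,14,14,16,19]

Site scan:
  SqiII CGTCCAA/3: at [20, 28, 49, 78, 94, 146, 176, 191, 202, 225, 238, 262, 270] ⇒ [23, 31, 52, 81, 97, 149, 179, 194, 205, 228, 241, 265, 273]
  LmaIX TAGGCAG/3: at [1, 13, 40, 68, 102, 109, 122, 130, 137, 160, 167, 183, 216, 247, 254, 280] ⇒ [4, 16, 43, 71, 105, 112, 125, 133, 140, 163, 170, 186, 219, 250, 257, 283]

All cut coordinates (distinct, sorted): [4, 16, 23, 31, 43, 52, 71, 81, 97, 105, 112, 125, 133, 140, 149, 163, 170, 179, 186, 194, 205, 219, 228, 241, 250, 257, 265, 273, 283]

Fragments:
  [0,4): 4 bp
  [4,16): 12 bp
  [16,23): 7 bp
  [23,31): 8 bp
  [31,43): 12 bp
  [43,52): 9 bp
  [52,71): 19 bp
  [71,81): 10 bp
  [81,97): 16 bp
  [97,105): 8 bp
  [105,112): 7 bp
  [112,125): 13 bp
  [125,133): 8 bp
  [133,140): 7 bp
  [140,149): 9 bp
  [149,163): 14 bp
  [163,170): 7 bp
  [170,179): 9 bp
  [179,186): 7 bp
  [186,194): 8 bp
  [194,205): 11 bp
  [205,219): 14 bp
  [219,228): 9 bp
  [228,241): 13 bp
  [241,250): 9 bp
  [250,257): 7 bp
  [257,265): 8 bp
  [265,273): 8 bp
  [273,283): 10 bp
  [283,290): 7 bp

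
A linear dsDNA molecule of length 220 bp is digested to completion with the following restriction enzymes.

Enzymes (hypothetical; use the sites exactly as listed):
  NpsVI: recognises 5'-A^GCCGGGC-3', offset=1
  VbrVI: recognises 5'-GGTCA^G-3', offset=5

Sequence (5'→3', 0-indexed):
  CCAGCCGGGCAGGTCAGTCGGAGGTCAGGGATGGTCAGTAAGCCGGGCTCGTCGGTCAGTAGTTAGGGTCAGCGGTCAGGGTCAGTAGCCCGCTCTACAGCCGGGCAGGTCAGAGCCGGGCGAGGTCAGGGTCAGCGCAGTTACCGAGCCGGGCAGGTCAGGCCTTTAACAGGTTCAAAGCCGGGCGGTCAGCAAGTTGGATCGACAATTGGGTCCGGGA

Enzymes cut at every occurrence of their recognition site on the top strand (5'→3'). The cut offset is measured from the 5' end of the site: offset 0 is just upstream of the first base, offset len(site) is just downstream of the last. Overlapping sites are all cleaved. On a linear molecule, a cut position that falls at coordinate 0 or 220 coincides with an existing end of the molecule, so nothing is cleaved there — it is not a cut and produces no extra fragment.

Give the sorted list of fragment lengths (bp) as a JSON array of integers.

[2,3,4,6,6,7,10,11,12,13,13,13,13,13,14,15,17,19,29]

Site scan:
  NpsVI (AGCCGGGC, off=1): starts [2, 40, 98, 113, 146, 178] → cuts [3, 41, 99, 114, 147, 179]
  VbrVI (GGTCAG, off=5): starts [11, 22, 32, 53, 66, 73, 79, 107, 123, 129, 155, 186] → cuts [16, 27, 37, 58, 71, 78, 84, 112, 128, 134, 160, 191]

All cut coordinates (distinct, sorted): [3, 16, 27, 37, 41, 58, 71, 78, 84, 99, 112, 114, 128, 134, 147, 160, 179, 191]

Fragments:
  [0,3): 3 bp
  [3,16): 13 bp
  [16,27): 11 bp
  [27,37): 10 bp
  [37,41): 4 bp
  [41,58): 17 bp
  [58,71): 13 bp
  [71,78): 7 bp
  [78,84): 6 bp
  [84,99): 15 bp
  [99,112): 13 bp
  [112,114): 2 bp
  [114,128): 14 bp
  [128,134): 6 bp
  [134,147): 13 bp
  [147,160): 13 bp
  [160,179): 19 bp
  [179,191): 12 bp
  [191,220): 29 bp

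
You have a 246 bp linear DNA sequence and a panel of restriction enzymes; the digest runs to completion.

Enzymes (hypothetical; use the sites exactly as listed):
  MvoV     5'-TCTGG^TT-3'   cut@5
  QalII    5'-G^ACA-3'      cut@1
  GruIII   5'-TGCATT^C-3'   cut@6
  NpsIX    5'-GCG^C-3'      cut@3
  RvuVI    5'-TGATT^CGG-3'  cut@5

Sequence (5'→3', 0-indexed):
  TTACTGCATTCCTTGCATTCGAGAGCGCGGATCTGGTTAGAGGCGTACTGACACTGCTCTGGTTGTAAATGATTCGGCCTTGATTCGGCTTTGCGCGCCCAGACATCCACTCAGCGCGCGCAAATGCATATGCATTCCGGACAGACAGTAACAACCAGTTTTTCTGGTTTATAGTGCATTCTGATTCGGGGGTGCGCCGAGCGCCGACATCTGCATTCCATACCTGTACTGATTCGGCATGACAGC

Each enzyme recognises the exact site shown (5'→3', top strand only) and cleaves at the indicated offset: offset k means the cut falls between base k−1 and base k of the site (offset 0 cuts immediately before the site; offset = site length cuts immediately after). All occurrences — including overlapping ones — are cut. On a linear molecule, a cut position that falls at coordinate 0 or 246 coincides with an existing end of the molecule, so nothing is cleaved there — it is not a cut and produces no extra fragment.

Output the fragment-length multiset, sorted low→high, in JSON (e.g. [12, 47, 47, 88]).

[2,2,2,3,4,4,5,5,6,7,7,8,9,9,10,10,10,11,11,12,12,13,14,14,16,17,23]

Scan for sites:
  MvoV (TCTGGTT, off=5): starts [31, 57, 162] → cuts [36, 62, 167]
  QalII (GACA, off=1): starts [49, 101, 139, 143, 205, 240] → cuts [50, 102, 140, 144, 206, 241]
  GruIII (TGCATTC, off=6): starts [4, 13, 130, 174, 211] → cuts [10, 19, 136, 180, 217]
  NpsIX (GCGC, off=3): starts [24, 92, 94, 113, 115, 117, 193, 200] → cuts [27, 95, 97, 116, 118, 120, 196, 203]
  RvuVI (TGATTCGG, off=5): starts [69, 80, 181, 229] → cuts [74, 85, 186, 234]

All cut coordinates (distinct, sorted): [10, 19, 27, 36, 50, 62, 74, 85, 95, 97, 102, 116, 118, 120, 136, 140, 144, 167, 180, 186, 196, 203, 206, 217, 234, 241]

Fragment lengths:
  [0,10): 10 bp
  [10,19): 9 bp
  [19,27): 8 bp
  [27,36): 9 bp
  [36,50): 14 bp
  [50,62): 12 bp
  [62,74): 12 bp
  [74,85): 11 bp
  [85,95): 10 bp
  [95,97): 2 bp
  [97,102): 5 bp
  [102,116): 14 bp
  [116,118): 2 bp
  [118,120): 2 bp
  [120,136): 16 bp
  [136,140): 4 bp
  [140,144): 4 bp
  [144,167): 23 bp
  [167,180): 13 bp
  [180,186): 6 bp
  [186,196): 10 bp
  [196,203): 7 bp
  [203,206): 3 bp
  [206,217): 11 bp
  [217,234): 17 bp
  [234,241): 7 bp
  [241,246): 5 bp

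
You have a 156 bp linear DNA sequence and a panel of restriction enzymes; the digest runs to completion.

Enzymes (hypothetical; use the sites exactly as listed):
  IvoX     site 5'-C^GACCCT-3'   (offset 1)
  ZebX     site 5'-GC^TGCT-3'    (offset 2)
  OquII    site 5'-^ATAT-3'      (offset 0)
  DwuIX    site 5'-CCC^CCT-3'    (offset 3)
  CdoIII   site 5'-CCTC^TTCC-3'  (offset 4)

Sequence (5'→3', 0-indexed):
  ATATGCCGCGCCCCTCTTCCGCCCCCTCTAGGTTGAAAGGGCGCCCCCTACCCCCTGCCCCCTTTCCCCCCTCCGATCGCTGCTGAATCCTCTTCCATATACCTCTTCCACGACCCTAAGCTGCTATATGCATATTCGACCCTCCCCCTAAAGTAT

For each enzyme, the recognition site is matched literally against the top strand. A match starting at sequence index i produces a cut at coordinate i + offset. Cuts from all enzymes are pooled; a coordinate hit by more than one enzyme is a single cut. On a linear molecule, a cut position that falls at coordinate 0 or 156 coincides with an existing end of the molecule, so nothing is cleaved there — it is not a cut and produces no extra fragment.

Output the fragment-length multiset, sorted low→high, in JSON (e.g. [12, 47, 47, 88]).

Site scan:
  IvoX CGACCCT/1: at [110, 136] ⇒ [111, 137]
  ZebX GCTGCT/2: at [78, 119] ⇒ [80, 121]
  OquII ATAT/0: at [0, 96, 125, 131] ⇒ [96, 125, 131] (position 0 is a terminus of the linear molecule — no cut)
  DwuIX CCCCCT/3: at [21, 43, 50, 57, 66, 143] ⇒ [24, 46, 53, 60, 69, 146]
  CdoIII CCTCTTCC/4: at [12, 88, 101] ⇒ [16, 92, 105]

All cut coordinates (distinct, sorted): [16, 24, 46, 53, 60, 69, 80, 92, 96, 105, 111, 121, 125, 131, 137, 146]

Fragments:
  [0,16): 16 bp
  [16,24): 8 bp
  [24,46): 22 bp
  [46,53): 7 bp
  [53,60): 7 bp
  [60,69): 9 bp
  [69,80): 11 bp
  [80,92): 12 bp
  [92,96): 4 bp
  [96,105): 9 bp
  [105,111): 6 bp
  [111,121): 10 bp
  [121,125): 4 bp
  [125,131): 6 bp
  [131,137): 6 bp
  [137,146): 9 bp
  [146,156): 10 bp

[4,4,6,6,6,7,7,8,9,9,9,10,10,11,12,16,22]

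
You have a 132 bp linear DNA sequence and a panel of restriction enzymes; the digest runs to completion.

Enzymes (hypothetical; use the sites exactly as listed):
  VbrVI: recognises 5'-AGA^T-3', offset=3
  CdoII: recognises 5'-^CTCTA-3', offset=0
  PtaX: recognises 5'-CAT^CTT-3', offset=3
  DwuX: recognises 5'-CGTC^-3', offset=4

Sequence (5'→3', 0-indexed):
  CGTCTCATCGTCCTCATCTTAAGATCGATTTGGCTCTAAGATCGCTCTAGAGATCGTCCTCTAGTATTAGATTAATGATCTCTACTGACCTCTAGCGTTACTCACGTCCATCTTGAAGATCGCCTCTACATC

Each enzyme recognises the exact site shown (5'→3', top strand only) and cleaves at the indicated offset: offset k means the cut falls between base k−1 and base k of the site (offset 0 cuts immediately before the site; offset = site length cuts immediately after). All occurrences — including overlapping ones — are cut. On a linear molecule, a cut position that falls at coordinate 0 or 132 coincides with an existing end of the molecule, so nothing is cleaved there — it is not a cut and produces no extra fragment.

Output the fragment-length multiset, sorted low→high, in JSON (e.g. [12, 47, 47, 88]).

[3,3,4,4,5,5,7,8,8,8,8,9,9,9,10,13,19]

Scan for sites:
  VbrVI AGAT/3: at [21, 38, 50, 68, 116] ⇒ [24, 41, 53, 71, 119]
  CdoII CTCTA/0: at [33, 44, 58, 79, 89, 123] ⇒ [33, 44, 58, 79, 89, 123]
  PtaX CATCTT/3: at [14, 108] ⇒ [17, 111]
  DwuX CGTC/4: at [0, 8, 54, 104] ⇒ [4, 12, 58, 108]

Pooled cuts: [4, 12, 17, 24, 33, 41, 44, 53, 58, 71, 79, 89, 108, 111, 119, 123]

Fragments:
  [0,4): 4 bp
  [4,12): 8 bp
  [12,17): 5 bp
  [17,24): 7 bp
  [24,33): 9 bp
  [33,41): 8 bp
  [41,44): 3 bp
  [44,53): 9 bp
  [53,58): 5 bp
  [58,71): 13 bp
  [71,79): 8 bp
  [79,89): 10 bp
  [89,108): 19 bp
  [108,111): 3 bp
  [111,119): 8 bp
  [119,123): 4 bp
  [123,132): 9 bp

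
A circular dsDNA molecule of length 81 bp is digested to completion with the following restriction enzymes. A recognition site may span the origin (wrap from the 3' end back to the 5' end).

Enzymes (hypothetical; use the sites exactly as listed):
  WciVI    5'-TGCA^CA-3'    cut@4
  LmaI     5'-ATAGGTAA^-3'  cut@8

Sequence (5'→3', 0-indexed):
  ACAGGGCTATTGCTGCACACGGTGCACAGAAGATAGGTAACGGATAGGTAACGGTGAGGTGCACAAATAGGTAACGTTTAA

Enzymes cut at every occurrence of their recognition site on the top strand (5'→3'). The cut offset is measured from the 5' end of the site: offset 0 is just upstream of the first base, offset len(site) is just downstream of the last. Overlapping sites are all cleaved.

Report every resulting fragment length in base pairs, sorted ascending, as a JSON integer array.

Site scan:
  WciVI TGCACA/4: at [13, 22, 59] ⇒ [17, 26, 63]
  LmaI ATAGGTAA/8: at [32, 43, 66] ⇒ [40, 51, 74]

All cut coordinates (distinct, sorted): [17, 26, 40, 51, 63, 74]

Fragments:
  17→26: 9 bp
  26→40: 14 bp
  40→51: 11 bp
  51→63: 12 bp
  63→74: 11 bp
  74→17 (wrap): 81-74+17 = 24 bp

[9,11,11,12,14,24]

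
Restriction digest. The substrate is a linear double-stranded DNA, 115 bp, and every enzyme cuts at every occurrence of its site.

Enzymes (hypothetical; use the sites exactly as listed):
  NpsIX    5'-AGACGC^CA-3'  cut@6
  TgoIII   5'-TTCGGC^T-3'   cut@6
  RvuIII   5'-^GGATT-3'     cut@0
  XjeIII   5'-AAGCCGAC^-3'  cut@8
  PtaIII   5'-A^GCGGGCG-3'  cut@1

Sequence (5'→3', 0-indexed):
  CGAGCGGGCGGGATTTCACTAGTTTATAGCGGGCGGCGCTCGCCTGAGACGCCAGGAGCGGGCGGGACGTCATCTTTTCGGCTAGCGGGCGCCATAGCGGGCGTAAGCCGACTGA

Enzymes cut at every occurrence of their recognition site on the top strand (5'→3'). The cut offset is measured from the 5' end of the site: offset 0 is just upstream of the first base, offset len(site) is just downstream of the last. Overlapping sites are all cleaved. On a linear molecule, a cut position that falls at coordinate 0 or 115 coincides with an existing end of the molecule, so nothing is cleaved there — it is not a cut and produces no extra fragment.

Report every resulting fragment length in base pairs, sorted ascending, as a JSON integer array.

Scan for sites:
  NpsIX AGACGCCA/6: at [46] ⇒ [52]
  TgoIII TTCGGCT/6: at [76] ⇒ [82]
  RvuIII GGATT/0: at [10] ⇒ [10]
  XjeIII AAGCCGAC/8: at [104] ⇒ [112]
  PtaIII AGCGGGCG/1: at [2, 27, 56, 83, 95] ⇒ [3, 28, 57, 84, 96]

All cut coordinates (distinct, sorted): [3, 10, 28, 52, 57, 82, 84, 96, 112]

Fragment lengths:
  [0,3): 3 bp
  [3,10): 7 bp
  [10,28): 18 bp
  [28,52): 24 bp
  [52,57): 5 bp
  [57,82): 25 bp
  [82,84): 2 bp
  [84,96): 12 bp
  [96,112): 16 bp
  [112,115): 3 bp

[2,3,3,5,7,12,16,18,24,25]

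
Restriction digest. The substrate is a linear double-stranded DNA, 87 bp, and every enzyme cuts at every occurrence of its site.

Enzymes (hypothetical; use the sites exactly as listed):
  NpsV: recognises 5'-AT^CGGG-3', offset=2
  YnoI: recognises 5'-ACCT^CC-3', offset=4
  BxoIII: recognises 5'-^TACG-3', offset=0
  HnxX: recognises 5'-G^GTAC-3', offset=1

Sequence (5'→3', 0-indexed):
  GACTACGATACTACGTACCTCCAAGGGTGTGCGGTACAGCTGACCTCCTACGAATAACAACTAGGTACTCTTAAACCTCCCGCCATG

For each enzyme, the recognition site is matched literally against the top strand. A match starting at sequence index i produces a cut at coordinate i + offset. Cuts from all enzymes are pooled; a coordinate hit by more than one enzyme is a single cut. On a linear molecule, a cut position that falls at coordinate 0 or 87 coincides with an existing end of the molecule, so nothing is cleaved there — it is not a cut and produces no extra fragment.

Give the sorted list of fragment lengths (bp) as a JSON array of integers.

Site scan:
  NpsV (ATCGGG, off=2): no sites
  YnoI ACCTCC/4: at [16, 42, 74] ⇒ [20, 46, 78]
  BxoIII TACG/0: at [3, 11, 48] ⇒ [3, 11, 48]
  HnxX GGTAC/1: at [32, 63] ⇒ [33, 64]

Pooled cuts: [3, 11, 20, 33, 46, 48, 64, 78]

Fragments:
  [0,3): 3 bp
  [3,11): 8 bp
  [11,20): 9 bp
  [20,33): 13 bp
  [33,46): 13 bp
  [46,48): 2 bp
  [48,64): 16 bp
  [64,78): 14 bp
  [78,87): 9 bp

[2,3,8,9,9,13,13,14,16]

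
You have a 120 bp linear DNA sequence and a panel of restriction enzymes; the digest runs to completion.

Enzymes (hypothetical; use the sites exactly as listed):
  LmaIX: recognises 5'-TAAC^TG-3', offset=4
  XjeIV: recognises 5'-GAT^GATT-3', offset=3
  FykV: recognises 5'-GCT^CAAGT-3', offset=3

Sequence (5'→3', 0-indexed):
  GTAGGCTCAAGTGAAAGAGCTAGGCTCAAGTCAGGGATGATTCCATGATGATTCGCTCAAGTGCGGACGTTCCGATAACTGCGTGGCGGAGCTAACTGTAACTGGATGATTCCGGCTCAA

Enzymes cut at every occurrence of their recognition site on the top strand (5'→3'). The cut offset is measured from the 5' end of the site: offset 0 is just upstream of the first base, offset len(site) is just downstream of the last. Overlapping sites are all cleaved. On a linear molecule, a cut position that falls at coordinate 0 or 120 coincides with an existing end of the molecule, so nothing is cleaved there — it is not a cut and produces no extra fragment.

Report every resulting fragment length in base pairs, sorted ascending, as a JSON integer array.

[5,6,7,8,11,12,13,17,19,22]

Scan for sites:
  LmaIX TAACTG/4: at [75, 92, 98] ⇒ [79, 96, 102]
  XjeIV GATGATT/3: at [35, 46, 104] ⇒ [38, 49, 107]
  FykV GCTCAAGT/3: at [4, 23, 54] ⇒ [7, 26, 57]

All cut coordinates (distinct, sorted): [7, 26, 38, 49, 57, 79, 96, 102, 107]

Fragments:
  [0,7): 7 bp
  [7,26): 19 bp
  [26,38): 12 bp
  [38,49): 11 bp
  [49,57): 8 bp
  [57,79): 22 bp
  [79,96): 17 bp
  [96,102): 6 bp
  [102,107): 5 bp
  [107,120): 13 bp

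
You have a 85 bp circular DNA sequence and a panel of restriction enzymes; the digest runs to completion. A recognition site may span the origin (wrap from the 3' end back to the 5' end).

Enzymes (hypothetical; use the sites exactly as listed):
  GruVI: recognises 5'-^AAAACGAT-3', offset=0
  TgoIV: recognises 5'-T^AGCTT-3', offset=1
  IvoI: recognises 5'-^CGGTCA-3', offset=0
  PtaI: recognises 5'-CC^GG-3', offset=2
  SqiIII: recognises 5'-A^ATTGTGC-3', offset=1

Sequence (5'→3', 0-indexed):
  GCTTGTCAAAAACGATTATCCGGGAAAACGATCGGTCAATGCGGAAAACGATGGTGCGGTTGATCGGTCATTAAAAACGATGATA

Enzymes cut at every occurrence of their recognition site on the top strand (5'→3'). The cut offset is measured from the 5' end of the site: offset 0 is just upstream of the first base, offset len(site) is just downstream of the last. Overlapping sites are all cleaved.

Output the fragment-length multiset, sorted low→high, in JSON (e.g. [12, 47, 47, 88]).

[3,8,9,9,11,12,13,20]

Scan for sites:
  GruVI (AAAACGAT, off=0): starts [8, 24, 44, 73] → cuts [8, 24, 44, 73]
  TgoIV (TAGCTT, off=1): starts [83] → cuts [84]
  IvoI (CGGTCA, off=0): starts [32, 64] → cuts [32, 64]
  PtaI (CCGG, off=2): starts [19] → cuts [21]
  SqiIII (AATTGTGC, off=1): no sites

Pooled cuts: [8, 21, 24, 32, 44, 64, 73, 84]

Fragments:
  8→21: 13 bp
  21→24: 3 bp
  24→32: 8 bp
  32→44: 12 bp
  44→64: 20 bp
  64→73: 9 bp
  73→84: 11 bp
  84→8 (wrap): 85-84+8 = 9 bp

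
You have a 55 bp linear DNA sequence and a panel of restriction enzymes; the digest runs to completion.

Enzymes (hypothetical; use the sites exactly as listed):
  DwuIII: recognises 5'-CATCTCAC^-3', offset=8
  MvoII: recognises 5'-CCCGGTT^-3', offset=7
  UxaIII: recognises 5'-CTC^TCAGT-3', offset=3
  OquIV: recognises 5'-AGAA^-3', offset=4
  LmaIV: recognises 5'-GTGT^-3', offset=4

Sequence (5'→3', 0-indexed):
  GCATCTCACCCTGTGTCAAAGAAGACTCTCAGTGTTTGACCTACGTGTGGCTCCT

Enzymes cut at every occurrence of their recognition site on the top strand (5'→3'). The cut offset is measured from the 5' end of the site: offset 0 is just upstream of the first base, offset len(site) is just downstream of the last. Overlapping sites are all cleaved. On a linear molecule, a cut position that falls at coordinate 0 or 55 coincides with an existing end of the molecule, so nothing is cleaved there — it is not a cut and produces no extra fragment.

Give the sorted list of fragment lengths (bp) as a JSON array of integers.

[5,7,7,7,7,9,13]

Scan for sites:
  DwuIII CATCTCAC/8: at [1] ⇒ [9]
  MvoII (CCCGGTT, off=7): no sites
  UxaIII CTCTCAGT/3: at [25] ⇒ [28]
  OquIV AGAA/4: at [19] ⇒ [23]
  LmaIV GTGT/4: at [12, 31, 44] ⇒ [16, 35, 48]

Pooled cuts: [9, 16, 23, 28, 35, 48]

Fragment lengths:
  [0,9): 9 bp
  [9,16): 7 bp
  [16,23): 7 bp
  [23,28): 5 bp
  [28,35): 7 bp
  [35,48): 13 bp
  [48,55): 7 bp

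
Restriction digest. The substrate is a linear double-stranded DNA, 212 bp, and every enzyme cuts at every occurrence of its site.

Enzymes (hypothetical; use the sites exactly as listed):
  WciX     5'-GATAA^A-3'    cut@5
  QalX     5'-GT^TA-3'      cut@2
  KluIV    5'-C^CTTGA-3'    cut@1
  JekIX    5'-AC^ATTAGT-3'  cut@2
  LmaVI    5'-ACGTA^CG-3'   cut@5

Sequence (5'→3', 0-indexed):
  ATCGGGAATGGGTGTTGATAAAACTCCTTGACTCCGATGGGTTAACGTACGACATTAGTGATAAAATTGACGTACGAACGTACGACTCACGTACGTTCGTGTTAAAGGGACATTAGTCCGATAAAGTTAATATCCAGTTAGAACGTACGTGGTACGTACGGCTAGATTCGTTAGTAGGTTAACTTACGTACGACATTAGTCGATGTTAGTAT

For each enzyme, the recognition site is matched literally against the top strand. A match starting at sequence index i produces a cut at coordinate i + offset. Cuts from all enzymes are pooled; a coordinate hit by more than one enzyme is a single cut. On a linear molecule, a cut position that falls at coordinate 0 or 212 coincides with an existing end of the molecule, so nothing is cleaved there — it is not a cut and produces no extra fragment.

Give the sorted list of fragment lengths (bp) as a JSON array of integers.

[3,4,4,5,6,7,8,8,9,9,9,10,11,11,11,11,11,12,13,13,16,21]

Scan for sites:
  WciX GATAAA/5: at [16, 59, 119] ⇒ [21, 64, 124]
  QalX GTTA/2: at [40, 100, 125, 136, 169, 177, 204] ⇒ [42, 102, 127, 138, 171, 179, 206]
  KluIV CCTTGA/1: at [25] ⇒ [26]
  JekIX ACATTAGT/2: at [51, 109, 192] ⇒ [53, 111, 194]
  LmaVI ACGTACG/5: at [44, 69, 77, 88, 142, 153, 185] ⇒ [49, 74, 82, 93, 147, 158, 190]

Pooled cuts: [21, 26, 42, 49, 53, 64, 74, 82, 93, 102, 111, 124, 127, 138, 147, 158, 171, 179, 190, 194, 206]

Fragments:
  [0,21): 21 bp
  [21,26): 5 bp
  [26,42): 16 bp
  [42,49): 7 bp
  [49,53): 4 bp
  [53,64): 11 bp
  [64,74): 10 bp
  [74,82): 8 bp
  [82,93): 11 bp
  [93,102): 9 bp
  [102,111): 9 bp
  [111,124): 13 bp
  [124,127): 3 bp
  [127,138): 11 bp
  [138,147): 9 bp
  [147,158): 11 bp
  [158,171): 13 bp
  [171,179): 8 bp
  [179,190): 11 bp
  [190,194): 4 bp
  [194,206): 12 bp
  [206,212): 6 bp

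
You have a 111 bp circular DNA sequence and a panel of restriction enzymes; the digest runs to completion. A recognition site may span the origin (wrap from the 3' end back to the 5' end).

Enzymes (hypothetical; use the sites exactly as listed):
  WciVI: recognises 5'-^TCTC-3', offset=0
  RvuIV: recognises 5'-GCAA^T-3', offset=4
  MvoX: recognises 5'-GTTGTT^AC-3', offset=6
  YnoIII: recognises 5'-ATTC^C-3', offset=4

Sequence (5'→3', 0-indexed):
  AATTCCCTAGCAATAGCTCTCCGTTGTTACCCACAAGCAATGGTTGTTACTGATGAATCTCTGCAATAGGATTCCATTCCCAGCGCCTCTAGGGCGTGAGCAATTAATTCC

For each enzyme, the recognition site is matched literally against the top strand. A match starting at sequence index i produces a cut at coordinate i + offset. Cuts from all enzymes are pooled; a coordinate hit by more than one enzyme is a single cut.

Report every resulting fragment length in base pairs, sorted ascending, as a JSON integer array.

Per-enzyme occurrences:
  WciVI (TCTC, off=0): starts [17, 57] → cuts [17, 57]
  RvuIV (GCAAT, off=4): starts [9, 36, 62, 99] → cuts [13, 40, 66, 103]
  MvoX (GTTGTTAC, off=6): starts [22, 42] → cuts [28, 48]
  YnoIII (ATTCC, off=4): starts [1, 70, 75, 106] → cuts [5, 74, 79, 110]

All cut coordinates (distinct, sorted): [5, 13, 17, 28, 40, 48, 57, 66, 74, 79, 103, 110]

Fragments:
  5→13: 8 bp
  13→17: 4 bp
  17→28: 11 bp
  28→40: 12 bp
  40→48: 8 bp
  48→57: 9 bp
  57→66: 9 bp
  66→74: 8 bp
  74→79: 5 bp
  79→103: 24 bp
  103→110: 7 bp
  110→5 (wrap): 111-110+5 = 6 bp

[4,5,6,7,8,8,8,9,9,11,12,24]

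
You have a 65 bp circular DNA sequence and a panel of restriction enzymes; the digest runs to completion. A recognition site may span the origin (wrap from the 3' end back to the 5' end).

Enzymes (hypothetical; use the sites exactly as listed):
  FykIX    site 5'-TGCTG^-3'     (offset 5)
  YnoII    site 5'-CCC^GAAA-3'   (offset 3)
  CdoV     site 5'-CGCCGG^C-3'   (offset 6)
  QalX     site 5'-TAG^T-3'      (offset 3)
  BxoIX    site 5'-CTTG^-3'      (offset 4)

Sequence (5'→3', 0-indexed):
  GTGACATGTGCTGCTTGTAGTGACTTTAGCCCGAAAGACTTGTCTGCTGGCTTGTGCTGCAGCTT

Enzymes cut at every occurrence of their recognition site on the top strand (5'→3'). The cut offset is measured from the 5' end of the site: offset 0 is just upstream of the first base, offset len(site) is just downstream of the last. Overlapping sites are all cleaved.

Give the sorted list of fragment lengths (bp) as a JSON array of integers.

Site scan:
  FykIX (TGCTG, off=5): starts [8, 44, 54] → cuts [13, 49, 59]
  YnoII (CCCGAAA, off=3): starts [29] → cuts [32]
  CdoV (CGCCGGC, off=6): no sites
  QalX (TAGT, off=3): starts [17] → cuts [20]
  BxoIX (CTTG, off=4): starts [13, 38, 50, 62] → cuts [1, 17, 42, 54]

Pooled cuts: [1, 13, 17, 20, 32, 42, 49, 54, 59]

Fragment lengths:
  1→13: 12 bp
  13→17: 4 bp
  17→20: 3 bp
  20→32: 12 bp
  32→42: 10 bp
  42→49: 7 bp
  49→54: 5 bp
  54→59: 5 bp
  59→1 (wrap): 65-59+1 = 7 bp

[3,4,5,5,7,7,10,12,12]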